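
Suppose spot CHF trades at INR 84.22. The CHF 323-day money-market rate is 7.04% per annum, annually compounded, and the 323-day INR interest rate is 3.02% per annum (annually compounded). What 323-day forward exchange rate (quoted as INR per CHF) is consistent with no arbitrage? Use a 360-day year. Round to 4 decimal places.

81.3766

T = 323/360 years.
INR growth factor: (1 + 0.0302)^(323/360) = 1.02705452.
CHF growth factor: (1 + 0.0704)^(323/360) = 1.06294163.
CIP: F = S · (grow INR)/(grow CHF) = 84.22 × 1.02705452/1.06294163 = 81.376558 INR per CHF.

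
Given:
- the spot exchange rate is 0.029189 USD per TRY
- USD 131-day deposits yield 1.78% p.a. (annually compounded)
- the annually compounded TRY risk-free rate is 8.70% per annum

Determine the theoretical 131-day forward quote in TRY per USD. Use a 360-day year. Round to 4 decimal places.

T = 131/360 years.
USD accumulates by (1 + 0.0178)^(131/360) = 1.0064409.
TRY accumulates by (1 + 0.0870)^(131/360) = 1.03082164.
Forward (USD per TRY) = 0.029189 × 1.0064409 / 1.03082164 = 0.028498629.
Quoted the other way: 1/0.028498629 = 35.0894 TRY per USD.

35.0894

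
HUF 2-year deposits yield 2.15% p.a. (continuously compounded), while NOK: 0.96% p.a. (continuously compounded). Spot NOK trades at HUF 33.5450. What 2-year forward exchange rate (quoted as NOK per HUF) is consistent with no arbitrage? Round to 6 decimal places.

T = 2 years.
HUF accumulates by e^(0.0215×2) = 1.0439379.
NOK growth factor: e^(0.0096×2) = 1.0193855.
So F = 33.545 × 1.0439379 / 1.0193855 = 34.35295 (HUF/NOK).
Invert for NOK per HUF: 1 / 34.35295 = 0.029110.

0.029110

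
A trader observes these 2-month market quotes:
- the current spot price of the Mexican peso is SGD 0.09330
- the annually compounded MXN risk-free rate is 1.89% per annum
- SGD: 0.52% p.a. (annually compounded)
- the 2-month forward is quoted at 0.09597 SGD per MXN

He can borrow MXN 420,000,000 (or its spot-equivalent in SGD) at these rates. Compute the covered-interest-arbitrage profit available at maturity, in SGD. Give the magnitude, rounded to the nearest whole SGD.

T = 2/12 years.
Invest the MXN and cover forward: 420,000,000 × 1.0031254765 × 0.09597 = SGD 40,433,379.83.
Convert at spot and invest in SGD: 420,000,000 × 0.09330 × 1.0008647948 = SGD 39,219,887.85.
The quoted forward overvalues MXN, so borrow SGD, buy MXN at spot, deposit the MXN at 1.89%, and sell the proceeds forward at 0.09597.
Profit = 40,433,379.83 − 39,219,887.85 = SGD 1,213,492.

SGD 1,213,492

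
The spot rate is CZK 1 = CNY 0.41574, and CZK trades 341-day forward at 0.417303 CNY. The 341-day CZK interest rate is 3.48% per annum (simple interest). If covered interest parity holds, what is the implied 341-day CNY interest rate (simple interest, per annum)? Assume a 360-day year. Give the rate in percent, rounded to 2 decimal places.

T = 341/360 years.
CIP gives F = S · g_CNY/g_CZK, so g_CNY/g_CZK = 0.417303/0.41574 = 1.0037596.
The CZK side grows by 1 + 0.0348×341/360 = 1.0329633.
So the CNY growth factor = 1.0368468.
r = (1.0368468 − 1)/(341/360) = 0.038900 → 3.89%.

3.89%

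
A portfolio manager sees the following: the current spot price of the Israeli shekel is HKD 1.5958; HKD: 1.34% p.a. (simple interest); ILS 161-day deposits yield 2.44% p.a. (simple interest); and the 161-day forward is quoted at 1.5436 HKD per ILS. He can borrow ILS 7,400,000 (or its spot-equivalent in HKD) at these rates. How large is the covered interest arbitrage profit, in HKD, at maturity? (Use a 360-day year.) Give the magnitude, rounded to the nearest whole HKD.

HKD 332,402

T = 161/360 years.
Route A — deposit ILS, sell forward: 7,400,000 × 1.0109122222 × 1.5436 = HKD 11,547,286.39.
Route B — convert at spot, deposit HKD: 7,400,000 × 1.5958 × 1.0059927778 = HKD 11,879,688.23.
The quoted forward undervalues ILS, so borrow ILS, convert to HKD at spot, deposit the HKD at 1.34%, and buy ILS forward at 1.5436 to cover the loan.
Arbitrage profit = |11,547,286.39 − 11,879,688.23| = HKD 332,402.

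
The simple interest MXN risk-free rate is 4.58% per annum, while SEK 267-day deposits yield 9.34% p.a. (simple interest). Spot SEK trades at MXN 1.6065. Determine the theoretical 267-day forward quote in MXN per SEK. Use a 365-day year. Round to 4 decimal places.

T = 267/365 years.
MXN growth factor: 1 + 0.0458×267/365 = 1.033503.
SEK growth factor: 1 + 0.0934×267/365 = 1.0683227.
CIP: F = S · (grow MXN)/(grow SEK) = 1.6065 × 1.033503/1.0683227 = 1.554140 MXN per SEK.

1.5541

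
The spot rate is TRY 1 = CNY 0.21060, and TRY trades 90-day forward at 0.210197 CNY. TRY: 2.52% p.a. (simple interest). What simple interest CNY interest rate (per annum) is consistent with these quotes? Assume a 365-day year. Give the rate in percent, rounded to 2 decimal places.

T = 90/365 years.
F/S = 0.210197/0.2106 = 0.9980864 = (growth of CNY) / (growth of TRY).
The TRY side grows by 1 + 0.0252×90/365 = 1.0062137.
So the CNY growth factor = 1.0042882.
(1.0042882 − 1)/T = 0.017391, i.e. 1.74%.

1.74%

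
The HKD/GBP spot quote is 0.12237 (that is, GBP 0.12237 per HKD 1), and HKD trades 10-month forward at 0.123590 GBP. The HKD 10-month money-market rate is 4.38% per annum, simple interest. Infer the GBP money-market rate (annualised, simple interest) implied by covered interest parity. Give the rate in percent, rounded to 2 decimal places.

5.62%

T = 10/12 years.
CIP gives F = S · g_GBP/g_HKD, so g_GBP/g_HKD = 0.12359/0.12237 = 1.0099698.
HKD growth factor: 1 + 0.0438×10/12 = 1.036500.
So the GBP growth factor = 1.0468337.
r = (1.0468337 − 1)/(10/12) = 0.056200 → 5.62%.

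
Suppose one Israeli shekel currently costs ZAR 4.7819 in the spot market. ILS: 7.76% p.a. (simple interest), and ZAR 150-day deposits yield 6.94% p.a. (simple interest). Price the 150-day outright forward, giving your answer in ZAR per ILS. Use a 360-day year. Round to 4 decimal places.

T = 150/360 years.
Growth of 1 ZAR over T: 1 + 0.0694×150/360 = 1.0289167.
ILS growth factor: 1 + 0.0776×150/360 = 1.0323333.
So F = 4.7819 × 1.0289167 / 1.0323333 = 4.766074 (ZAR/ILS).

4.7661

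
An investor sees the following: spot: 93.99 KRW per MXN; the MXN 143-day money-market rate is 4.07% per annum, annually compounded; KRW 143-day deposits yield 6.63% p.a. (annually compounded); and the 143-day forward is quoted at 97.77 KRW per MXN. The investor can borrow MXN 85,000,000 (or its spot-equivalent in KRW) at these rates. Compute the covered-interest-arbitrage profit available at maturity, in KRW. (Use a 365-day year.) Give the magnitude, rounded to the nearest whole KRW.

KRW 248,731,608

T = 143/365 years.
Keep in MXN, deliver into the forward: 85,000,000·1.015752313145·97.77 = KRW 8,441,358,810.78.
Swap to KRW now, deposit: 85,000,000·93.99·1.025469192921 = KRW 8,192,627,202.62.
The quoted forward overvalues MXN, so borrow KRW, buy MXN at spot, deposit the MXN at 4.07%, and sell the proceeds forward at 97.77.
Profit = 8,441,358,810.78 − 8,192,627,202.62 = KRW 248,731,608.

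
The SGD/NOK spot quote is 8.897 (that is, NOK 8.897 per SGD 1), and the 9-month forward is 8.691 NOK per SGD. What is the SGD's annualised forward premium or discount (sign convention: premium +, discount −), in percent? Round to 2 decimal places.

-3.09%

T = 9/12 years.
SGD trades forward at -2.31539% vs spot over the period.
×(1/T) gives -3.09% p.a.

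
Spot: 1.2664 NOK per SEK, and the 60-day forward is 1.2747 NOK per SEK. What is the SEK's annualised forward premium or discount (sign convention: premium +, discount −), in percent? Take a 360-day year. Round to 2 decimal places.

T = 60/360 years.
Period premium: (1.2747 − 1.2664)/1.2664 = 0.0065540.
Per annum: 0.0065540 / (60/360) = 0.039324 = 3.93%.

+3.93%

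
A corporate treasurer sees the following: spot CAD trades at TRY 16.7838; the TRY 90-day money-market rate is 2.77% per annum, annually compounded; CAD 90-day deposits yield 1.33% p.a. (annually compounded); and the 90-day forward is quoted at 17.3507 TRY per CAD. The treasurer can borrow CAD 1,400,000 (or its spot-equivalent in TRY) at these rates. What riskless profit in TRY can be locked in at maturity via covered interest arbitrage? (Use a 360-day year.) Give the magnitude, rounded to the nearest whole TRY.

TRY 712,972

T = 90/360 years.
Invest the CAD and cover forward: 1,400,000 × 1.0033085441 × 17.3507 = TRY 24,371,347.78.
Convert at spot and invest in TRY: 1,400,000 × 16.7838 × 1.0068542072 = TRY 23,658,375.50.
The quoted forward overvalues CAD, so borrow TRY, buy CAD at spot, deposit the CAD at 1.33%, and sell the proceeds forward at 17.3507.
Profit = 24,371,347.78 − 23,658,375.50 = TRY 712,972.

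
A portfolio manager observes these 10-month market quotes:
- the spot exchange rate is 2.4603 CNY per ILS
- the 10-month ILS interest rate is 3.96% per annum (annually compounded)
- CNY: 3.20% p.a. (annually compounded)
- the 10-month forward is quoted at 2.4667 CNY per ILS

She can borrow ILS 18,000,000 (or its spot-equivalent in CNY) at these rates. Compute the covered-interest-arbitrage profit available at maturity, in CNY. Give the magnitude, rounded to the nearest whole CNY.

T = 10/12 years.
Route A — deposit ILS, sell forward: 18,000,000 × 1.032892742 × 2.4667 = CNY 45,861,057.48.
Route B — convert at spot, deposit CNY: 18,000,000 × 2.4603 × 1.0265964255 = CNY 45,463,233.34.
The quoted forward overvalues ILS, so borrow CNY, buy ILS at spot, deposit the ILS at 3.96%, and sell the proceeds forward at 2.4667.
Arbitrage profit = |45,861,057.48 − 45,463,233.34| = CNY 397,824.

CNY 397,824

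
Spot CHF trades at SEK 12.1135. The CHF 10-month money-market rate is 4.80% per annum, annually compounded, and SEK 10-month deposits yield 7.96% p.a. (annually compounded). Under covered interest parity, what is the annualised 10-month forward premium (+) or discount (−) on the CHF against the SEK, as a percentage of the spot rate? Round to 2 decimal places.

T = 10/12 years.
CIP forward (SEK per CHF) = 12.1135 × 1.0659064/1.0398429 = 12.4171230.
Annualised premium = (F − S)/S × (1/T) = (12.4171230 − 12.1135)/12.1135 ÷ (10/12) = 3.01%.

+3.01%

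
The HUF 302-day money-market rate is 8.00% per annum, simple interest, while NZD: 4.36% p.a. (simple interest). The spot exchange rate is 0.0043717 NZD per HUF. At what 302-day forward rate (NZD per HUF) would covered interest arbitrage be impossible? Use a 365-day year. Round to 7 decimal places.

0.0042482

T = 302/365 years.
NZD accumulates by 1 + 0.0436×302/365 = 1.0360745.
HUF growth factor: 1 + 0.0800×302/365 = 1.0661918.
Forward (NZD per HUF) = 0.0043717 × 1.0360745 / 1.0661918 = 0.004248210.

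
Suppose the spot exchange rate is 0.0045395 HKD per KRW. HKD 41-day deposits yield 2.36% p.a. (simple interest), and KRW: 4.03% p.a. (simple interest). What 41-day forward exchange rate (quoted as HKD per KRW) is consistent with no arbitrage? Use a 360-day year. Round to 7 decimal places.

T = 41/360 years.
HKD accumulates by 1 + 0.0236×41/360 = 1.0026878.
KRW growth factor: 1 + 0.0403×41/360 = 1.0045897.
Forward (HKD per KRW) = 0.0045395 × 1.0026878 / 1.0045897 = 0.004530906.

0.0045309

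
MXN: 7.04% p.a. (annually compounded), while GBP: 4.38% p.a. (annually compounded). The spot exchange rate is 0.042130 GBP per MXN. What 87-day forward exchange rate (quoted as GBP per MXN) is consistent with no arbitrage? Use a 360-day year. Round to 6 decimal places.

0.041875

T = 87/360 years.
Growth of 1 GBP over T: (1 + 0.0438)^(87/360) = 1.0104136.
MXN growth factor: (1 + 0.0704)^(87/360) = 1.0165771.
Forward (GBP per MXN) = 0.04213 × 1.0104136 / 1.0165771 = 0.04187457.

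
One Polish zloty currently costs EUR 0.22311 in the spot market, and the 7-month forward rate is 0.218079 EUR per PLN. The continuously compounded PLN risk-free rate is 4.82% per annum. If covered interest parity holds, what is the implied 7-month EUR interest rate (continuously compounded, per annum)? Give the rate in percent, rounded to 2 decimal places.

0.91%

T = 7/12 years.
By CIP, F/S equals the EUR-to-PLN growth ratio: 0.218079/0.22311 = 0.9774506.
PLN growth factor: e^(0.0482×7/12) = 1.0285157.
Hence g_EUR = 1.0053233.
r = ln(1.0053233)/(7/12) = 0.009101 → 0.91%.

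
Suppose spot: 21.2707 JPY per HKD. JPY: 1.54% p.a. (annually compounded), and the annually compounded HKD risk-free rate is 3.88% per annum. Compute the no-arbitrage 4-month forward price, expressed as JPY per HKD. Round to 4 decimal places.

T = 4/12 years.
JPY accumulates by (1 + 0.0154)^(4/12) = 1.00510721.
HKD growth factor: (1 + 0.0388)^(4/12) = 1.01276958.
So F = 21.2707 × 1.00510721 / 1.01276958 = 21.109771 (JPY/HKD).

21.1098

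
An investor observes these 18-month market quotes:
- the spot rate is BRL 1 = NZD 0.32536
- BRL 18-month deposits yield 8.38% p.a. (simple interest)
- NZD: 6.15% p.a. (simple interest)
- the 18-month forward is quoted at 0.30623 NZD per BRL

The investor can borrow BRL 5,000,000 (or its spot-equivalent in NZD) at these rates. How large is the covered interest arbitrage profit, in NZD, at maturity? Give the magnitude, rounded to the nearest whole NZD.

NZD 53,257

T = 18/12 years.
Keep in BRL, deliver into the forward: 5,000,000·1.125700·0.30623 = NZD 1,723,615.56.
Swap to NZD now, deposit: 5,000,000·0.32536·1.092250 = NZD 1,776,872.30.
The quoted forward undervalues BRL, so borrow BRL, convert to NZD at spot, deposit the NZD at 6.15%, and buy BRL forward at 0.30623 to cover the loan.
The gap between the two covered legs is NZD 53,257.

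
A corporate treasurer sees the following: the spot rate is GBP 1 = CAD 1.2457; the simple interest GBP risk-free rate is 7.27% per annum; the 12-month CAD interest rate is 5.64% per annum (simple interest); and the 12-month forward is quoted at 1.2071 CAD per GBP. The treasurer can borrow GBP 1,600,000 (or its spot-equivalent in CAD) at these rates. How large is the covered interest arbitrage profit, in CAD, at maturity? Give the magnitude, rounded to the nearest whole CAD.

T = 1 year.
Invest the GBP and cover forward: 1,600,000 × 1.072700 × 1.2071 = CAD 2,071,769.87.
Convert at spot and invest in CAD: 1,600,000 × 1.2457 × 1.056400 = CAD 2,105,531.97.
The quoted forward undervalues GBP, so borrow GBP, convert to CAD at spot, deposit the CAD at 5.64%, and buy GBP forward at 1.2071 to cover the loan.
Arbitrage profit = |2,071,769.87 − 2,105,531.97| = CAD 33,762.

CAD 33,762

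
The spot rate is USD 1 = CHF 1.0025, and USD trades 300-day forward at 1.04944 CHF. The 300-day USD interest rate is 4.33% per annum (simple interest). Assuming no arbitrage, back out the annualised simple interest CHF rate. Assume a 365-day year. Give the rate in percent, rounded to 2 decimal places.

T = 300/365 years.
F/S = 1.04944/1.0025 = 1.0468229 = (growth of CHF) / (growth of USD).
The USD side grows by 1 + 0.0433×300/365 = 1.035589.
Hence g_CHF = 1.0840783.
r = (1.0840783 − 1)/(300/365) = 0.102295 → 10.23%.

10.23%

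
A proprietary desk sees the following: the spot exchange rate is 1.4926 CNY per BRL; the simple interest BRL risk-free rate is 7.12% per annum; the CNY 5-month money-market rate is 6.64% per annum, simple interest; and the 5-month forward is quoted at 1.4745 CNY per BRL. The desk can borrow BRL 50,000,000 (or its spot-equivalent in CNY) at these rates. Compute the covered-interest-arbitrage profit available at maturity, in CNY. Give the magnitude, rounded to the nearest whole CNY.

CNY 782,588

T = 5/12 years.
Route A — deposit BRL, sell forward: 50,000,000 × 1.0296666667 × 1.4745 = CNY 75,912,175.00.
Route B — convert at spot, deposit CNY: 50,000,000 × 1.4926 × 1.0276666667 = CNY 76,694,763.34.
The quoted forward undervalues BRL, so borrow BRL, convert to CNY at spot, deposit the CNY at 6.64%, and buy BRL forward at 1.4745 to cover the loan.
Profit = 76,694,763.34 − 75,912,175.00 = CNY 782,588.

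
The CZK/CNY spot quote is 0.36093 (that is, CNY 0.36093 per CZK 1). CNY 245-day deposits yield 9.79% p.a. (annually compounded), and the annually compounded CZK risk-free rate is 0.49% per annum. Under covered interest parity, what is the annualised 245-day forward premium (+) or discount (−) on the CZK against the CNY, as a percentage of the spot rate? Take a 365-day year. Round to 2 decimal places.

+9.12%

T = 245/365 years.
CIP forward (CNY per CZK) = 0.36093 × 1.0646996/1.0032864 = 0.38302326.
Annualised premium = (F − S)/S × (1/T) = (0.38302326 − 0.36093)/0.36093 ÷ (245/365) = 9.12%.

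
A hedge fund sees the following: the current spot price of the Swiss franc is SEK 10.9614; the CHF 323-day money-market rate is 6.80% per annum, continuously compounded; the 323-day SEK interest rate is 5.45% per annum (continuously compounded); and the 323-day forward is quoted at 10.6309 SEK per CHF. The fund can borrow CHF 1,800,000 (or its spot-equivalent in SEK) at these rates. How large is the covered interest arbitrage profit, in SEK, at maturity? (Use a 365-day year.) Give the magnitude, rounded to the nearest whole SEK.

SEK 382,955

T = 323/365 years.
Route A — deposit CHF, sell forward: 1,800,000 × 1.0620227479 × 10.6309 = SEK 20,322,463.74.
Route B — convert at spot, deposit SEK: 1,800,000 × 10.9614 × 1.0494106985 = SEK 20,705,418.77.
The quoted forward undervalues CHF, so borrow CHF, convert to SEK at spot, deposit the SEK at 5.45%, and buy CHF forward at 10.6309 to cover the loan.
The gap between the two covered legs is SEK 382,955.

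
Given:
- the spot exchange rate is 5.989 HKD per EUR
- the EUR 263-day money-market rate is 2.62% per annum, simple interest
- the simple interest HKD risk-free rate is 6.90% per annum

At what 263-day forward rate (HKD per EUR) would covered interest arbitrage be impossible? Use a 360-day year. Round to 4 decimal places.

6.1727

T = 263/360 years.
HKD growth factor: 1 + 0.0690×263/360 = 1.0504083.
EUR growth factor: 1 + 0.0262×263/360 = 1.0191406.
So F = 5.989 × 1.0504083 / 1.0191406 = 6.172745 (HKD/EUR).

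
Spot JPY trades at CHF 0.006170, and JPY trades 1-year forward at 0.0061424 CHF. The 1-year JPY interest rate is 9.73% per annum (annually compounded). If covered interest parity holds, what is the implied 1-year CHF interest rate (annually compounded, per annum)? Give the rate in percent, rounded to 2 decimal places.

9.24%

T = 1 year.
By CIP, F/S equals the CHF-to-JPY growth ratio: 0.0061424/0.00617 = 0.9955267.
The JPY side grows by (1 + 0.0973)^1 = 1.097300.
That pins the CHF growth at 1.0923914.
Annualise: 1.0923914^(1/1) − 1 = 0.092391 = 9.24%.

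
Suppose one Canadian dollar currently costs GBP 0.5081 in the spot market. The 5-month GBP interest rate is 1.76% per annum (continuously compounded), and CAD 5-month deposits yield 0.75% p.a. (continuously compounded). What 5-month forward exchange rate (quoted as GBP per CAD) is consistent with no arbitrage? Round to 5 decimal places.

T = 5/12 years.
GBP accumulates by e^(0.0176×5/12) = 1.0073603.
CAD accumulates by e^(0.0075×5/12) = 1.0031299.
So F = 0.5081 × 1.0073603 / 1.0031299 = 0.5102428 (GBP/CAD).

0.51024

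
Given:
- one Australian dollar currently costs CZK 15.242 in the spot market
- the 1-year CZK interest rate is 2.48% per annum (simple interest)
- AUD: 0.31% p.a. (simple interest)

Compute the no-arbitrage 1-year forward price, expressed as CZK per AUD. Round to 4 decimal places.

T = 1 year.
CZK accumulates by 1 + 0.0248×1 = 1.024800.
AUD growth factor: 1 + 0.0031×1 = 1.003100.
Forward (CZK per AUD) = 15.242 × 1.024800 / 1.003100 = 15.571729.

15.5717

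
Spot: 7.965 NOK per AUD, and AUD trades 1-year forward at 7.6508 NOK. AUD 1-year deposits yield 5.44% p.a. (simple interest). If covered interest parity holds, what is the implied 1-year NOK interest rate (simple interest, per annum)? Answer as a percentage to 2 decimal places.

1.28%

T = 1 year.
F/S = 7.6508/7.965 = 0.9605524 = (growth of NOK) / (growth of AUD).
AUD growth factor: 1 + 0.0544×1 = 1.054400.
That pins the NOK growth at 1.0128065.
(1.0128065 − 1)/T = 0.012806, i.e. 1.28%.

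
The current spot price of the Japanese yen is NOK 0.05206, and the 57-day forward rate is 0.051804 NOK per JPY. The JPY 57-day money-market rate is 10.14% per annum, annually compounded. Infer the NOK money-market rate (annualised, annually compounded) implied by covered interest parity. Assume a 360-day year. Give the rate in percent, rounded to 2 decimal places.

T = 57/360 years.
By CIP, F/S equals the NOK-to-JPY growth ratio: 0.051804/0.05206 = 0.9950826.
The JPY side grows by (1 + 0.1014)^(57/360) = 1.0154097.
So the NOK growth factor = 1.0104165.
Annualise: 1.0104165^(360/57) − 1 = 0.067637 = 6.76%.

6.76%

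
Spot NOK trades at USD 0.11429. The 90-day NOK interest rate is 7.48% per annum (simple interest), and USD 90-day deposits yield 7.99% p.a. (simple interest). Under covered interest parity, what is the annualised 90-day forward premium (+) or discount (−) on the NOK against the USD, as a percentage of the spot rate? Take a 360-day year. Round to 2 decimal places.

T = 90/360 years.
F = S · g_USD/g_NOK = 0.11429 × 1.019975/1.018700 = 0.11443304.
Annualised premium = (F − S)/S × (1/T) = (0.11443304 − 0.11429)/0.11429 ÷ (90/360) = 0.50%.

+0.50%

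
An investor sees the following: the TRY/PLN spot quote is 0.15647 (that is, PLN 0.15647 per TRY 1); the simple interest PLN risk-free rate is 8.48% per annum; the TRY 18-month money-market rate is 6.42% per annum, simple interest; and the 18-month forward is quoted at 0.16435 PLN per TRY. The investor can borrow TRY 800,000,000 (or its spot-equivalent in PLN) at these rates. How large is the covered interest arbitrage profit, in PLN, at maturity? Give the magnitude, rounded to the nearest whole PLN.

PLN 3,043,137

T = 18/12 years.
Keep in TRY, deliver into the forward: 800,000,000·1.096300·0.16435 = PLN 144,141,524.00.
Swap to PLN now, deposit: 800,000,000·0.15647·1.127200 = PLN 141,098,387.20.
The quoted forward overvalues TRY, so borrow PLN, buy TRY at spot, deposit the TRY at 6.42%, and sell the proceeds forward at 0.16435.
Profit = 144,141,524.00 − 141,098,387.20 = PLN 3,043,137.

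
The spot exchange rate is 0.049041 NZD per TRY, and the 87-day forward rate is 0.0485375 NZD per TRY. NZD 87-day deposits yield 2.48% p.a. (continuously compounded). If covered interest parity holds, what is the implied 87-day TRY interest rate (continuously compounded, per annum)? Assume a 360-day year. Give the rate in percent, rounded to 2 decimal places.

T = 87/360 years.
By CIP, F/S equals the NZD-to-TRY growth ratio: 0.0485375/0.049041 = 0.9897331.
The NZD side grows by e^(0.0248×87/360) = 1.0060113.
So the TRY growth factor = 1.0164471.
Take logs: ln 1.0164471 / (87/360) = 0.067503, so 6.75%.

6.75%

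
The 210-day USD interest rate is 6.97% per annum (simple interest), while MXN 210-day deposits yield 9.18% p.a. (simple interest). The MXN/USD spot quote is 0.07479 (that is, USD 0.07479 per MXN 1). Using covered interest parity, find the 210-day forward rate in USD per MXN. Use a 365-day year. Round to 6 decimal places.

T = 210/365 years.
USD accumulates by 1 + 0.0697×210/365 = 1.0401014.
MXN growth factor: 1 + 0.0918×210/365 = 1.0528164.
So F = 0.07479 × 1.0401014 / 1.0528164 = 0.07388675 (USD/MXN).

0.073887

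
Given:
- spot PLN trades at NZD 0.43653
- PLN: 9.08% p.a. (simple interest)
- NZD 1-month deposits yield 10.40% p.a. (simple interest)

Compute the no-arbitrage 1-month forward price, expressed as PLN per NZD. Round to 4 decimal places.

2.2883

T = 1/12 years.
NZD growth factor: 1 + 0.1040×1/12 = 1.0086667.
PLN growth factor: 1 + 0.0908×1/12 = 1.0075667.
Forward (NZD per PLN) = 0.43653 × 1.0086667 / 1.0075667 = 0.4370066.
Invert for PLN per NZD: 1 / 0.4370066 = 2.2883.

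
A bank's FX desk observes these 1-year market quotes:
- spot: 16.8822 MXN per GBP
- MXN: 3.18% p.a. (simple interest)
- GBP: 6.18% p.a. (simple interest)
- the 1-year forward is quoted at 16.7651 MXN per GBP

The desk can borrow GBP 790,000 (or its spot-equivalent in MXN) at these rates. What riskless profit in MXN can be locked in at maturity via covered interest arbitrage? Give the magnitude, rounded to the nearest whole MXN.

MXN 301,882

T = 1 year.
Keep in GBP, deliver into the forward: 790,000·1.061800·16.7651 = MXN 14,062,934.71.
Swap to MXN now, deposit: 790,000·16.8822·1.031800 = MXN 13,761,052.63.
The quoted forward overvalues GBP, so borrow MXN, buy GBP at spot, deposit the GBP at 6.18%, and sell the proceeds forward at 16.7651.
Arbitrage profit = |14,062,934.71 − 13,761,052.63| = MXN 301,882.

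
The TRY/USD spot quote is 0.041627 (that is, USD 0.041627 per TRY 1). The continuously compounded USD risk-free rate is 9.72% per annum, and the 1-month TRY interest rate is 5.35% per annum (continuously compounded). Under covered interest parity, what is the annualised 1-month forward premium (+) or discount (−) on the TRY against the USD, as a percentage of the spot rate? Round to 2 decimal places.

T = 1/12 years.
CIP forward (USD per TRY) = 0.041627 × 1.0081329/1.0044683 = 0.041778868.
(F − S)/S ÷ T = (0.041778868 − 0.041627)/0.041627/(1/12) = 0.043780 → 4.38%.

+4.38%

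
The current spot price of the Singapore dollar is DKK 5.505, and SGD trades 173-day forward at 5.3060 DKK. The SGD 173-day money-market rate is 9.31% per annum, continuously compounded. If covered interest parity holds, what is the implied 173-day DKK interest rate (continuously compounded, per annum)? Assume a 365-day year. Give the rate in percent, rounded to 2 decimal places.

1.54%

T = 173/365 years.
CIP gives F = S · g_DKK/g_SGD, so g_DKK/g_SGD = 5.306/5.505 = 0.9638510.
SGD growth factor: e^(0.0931×173/365) = 1.0451149.
That pins the DKK growth at 1.007335.
r = ln(1.007335)/(173/365) = 0.015419 → 1.54%.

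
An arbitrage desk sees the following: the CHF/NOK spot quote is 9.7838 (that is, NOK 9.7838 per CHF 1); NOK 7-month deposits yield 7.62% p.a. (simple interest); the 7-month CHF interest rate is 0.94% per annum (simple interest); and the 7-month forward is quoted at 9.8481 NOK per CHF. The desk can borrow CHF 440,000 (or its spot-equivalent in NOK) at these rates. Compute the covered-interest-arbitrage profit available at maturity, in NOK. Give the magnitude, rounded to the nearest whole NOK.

NOK 139,299

T = 7/12 years.
Route A — deposit CHF, sell forward: 440,000 × 1.005483333 × 9.8481 = NOK 4,356,924.18.
Route B — convert at spot, deposit NOK: 440,000 × 9.7838 × 1.044450 = NOK 4,496,223.56.
The quoted forward undervalues CHF, so borrow CHF, convert to NOK at spot, deposit the NOK at 7.62%, and buy CHF forward at 9.8481 to cover the loan.
Profit = 4,496,223.56 − 4,356,924.18 = NOK 139,299.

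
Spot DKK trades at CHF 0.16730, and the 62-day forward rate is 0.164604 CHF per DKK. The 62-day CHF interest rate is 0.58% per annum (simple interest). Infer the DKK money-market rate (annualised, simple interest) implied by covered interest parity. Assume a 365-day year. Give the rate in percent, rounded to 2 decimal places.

T = 62/365 years.
F/S = 0.164604/0.1673 = 0.9838852 = (growth of CHF) / (growth of DKK).
The CHF side grows by 1 + 0.0058×62/365 = 1.0009852.
Hence g_DKK = 1.0173801.
r = (1.0173801 − 1)/(62/365) = 0.102318 → 10.23%.

10.23%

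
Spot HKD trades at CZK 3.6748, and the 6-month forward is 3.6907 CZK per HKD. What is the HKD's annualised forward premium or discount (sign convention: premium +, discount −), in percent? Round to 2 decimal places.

T = 6/12 years.
(F − S)/S = (3.6907 − 3.6748)/3.6748 = 0.0043268.
Per annum: 0.0043268 / (6/12) = 0.008654 = 0.87%.

+0.87%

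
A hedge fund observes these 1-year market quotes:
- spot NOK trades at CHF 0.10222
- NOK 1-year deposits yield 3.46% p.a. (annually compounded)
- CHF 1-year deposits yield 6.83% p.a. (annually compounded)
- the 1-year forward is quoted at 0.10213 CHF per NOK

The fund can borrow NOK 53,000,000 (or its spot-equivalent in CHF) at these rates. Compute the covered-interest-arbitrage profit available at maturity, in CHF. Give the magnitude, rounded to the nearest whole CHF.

T = 1 year.
Route A — deposit NOK, sell forward: 53,000,000 × 1.034600 × 0.10213 = CHF 5,600,175.99.
Route B — convert at spot, deposit CHF: 53,000,000 × 0.10222 × 1.068300 = CHF 5,787,686.18.
The quoted forward undervalues NOK, so borrow NOK, convert to CHF at spot, deposit the CHF at 6.83%, and buy NOK forward at 0.10213 to cover the loan.
Arbitrage profit = |5,600,175.99 − 5,787,686.18| = CHF 187,510.

CHF 187,510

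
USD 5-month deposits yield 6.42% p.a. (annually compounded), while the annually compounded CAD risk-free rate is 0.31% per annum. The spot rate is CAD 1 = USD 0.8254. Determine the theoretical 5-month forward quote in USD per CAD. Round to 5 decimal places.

0.84599

T = 5/12 years.
Growth of 1 USD over T: (1 + 0.0642)^(5/12) = 1.0262654.
CAD growth factor: (1 + 0.0031)^(5/12) = 1.0012905.
Forward (USD per CAD) = 0.8254 × 1.0262654 / 1.0012905 = 0.8459877.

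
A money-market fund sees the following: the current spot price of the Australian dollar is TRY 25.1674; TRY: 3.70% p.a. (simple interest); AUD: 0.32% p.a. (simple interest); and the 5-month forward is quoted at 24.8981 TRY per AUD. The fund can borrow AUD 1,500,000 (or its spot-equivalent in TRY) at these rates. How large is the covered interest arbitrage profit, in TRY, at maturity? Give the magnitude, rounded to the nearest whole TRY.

T = 5/12 years.
Route A — deposit AUD, sell forward: 1,500,000 × 1.0013333333 × 24.8981 = TRY 37,396,946.20.
Route B — convert at spot, deposit TRY: 1,500,000 × 25.1674 × 1.0154166667 = TRY 38,333,096.13.
The quoted forward undervalues AUD, so borrow AUD, convert to TRY at spot, deposit the TRY at 3.70%, and buy AUD forward at 24.8981 to cover the loan.
The gap between the two covered legs is TRY 936,150.

TRY 936,150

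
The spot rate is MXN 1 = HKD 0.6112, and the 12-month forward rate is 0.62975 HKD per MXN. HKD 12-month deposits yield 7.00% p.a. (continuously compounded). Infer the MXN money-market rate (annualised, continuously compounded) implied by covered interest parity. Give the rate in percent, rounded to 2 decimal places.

4.01%

T = 1 year.
F/S = 0.62975/0.6112 = 1.0303501 = (growth of HKD) / (growth of MXN).
The HKD side grows by e^(0.0700×1) = 1.0725082.
So the MXN growth factor = 1.0409163.
Take logs: ln 1.0409163 / 1 = 0.040101, so 4.01%.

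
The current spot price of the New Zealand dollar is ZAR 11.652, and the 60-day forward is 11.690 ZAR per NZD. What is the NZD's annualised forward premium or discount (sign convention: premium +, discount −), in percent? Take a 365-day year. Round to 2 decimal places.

T = 60/365 years.
Period premium: (11.690 − 11.652)/11.652 = 0.0032612.
Per annum: 0.0032612 / (60/365) = 0.019839 = 1.98%.

+1.98%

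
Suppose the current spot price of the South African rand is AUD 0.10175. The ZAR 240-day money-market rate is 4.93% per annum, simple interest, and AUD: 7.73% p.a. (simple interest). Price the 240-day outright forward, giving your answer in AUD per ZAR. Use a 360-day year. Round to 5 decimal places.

0.10359

T = 240/360 years.
AUD accumulates by 1 + 0.0773×240/360 = 1.0515333.
Growth of 1 ZAR over T: 1 + 0.0493×240/360 = 1.0328667.
CIP: F = S · (grow AUD)/(grow ZAR) = 0.10175 × 1.0515333/1.0328667 = 0.1035889 AUD per ZAR.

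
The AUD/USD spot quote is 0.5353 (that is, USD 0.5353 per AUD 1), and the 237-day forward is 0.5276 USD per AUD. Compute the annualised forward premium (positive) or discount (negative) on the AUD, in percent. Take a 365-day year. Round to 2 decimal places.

-2.22%

T = 237/365 years.
AUD trades forward at -1.43845% vs spot over the period.
Per annum: -0.0143845 / (237/365) = -0.022153 = -2.22%.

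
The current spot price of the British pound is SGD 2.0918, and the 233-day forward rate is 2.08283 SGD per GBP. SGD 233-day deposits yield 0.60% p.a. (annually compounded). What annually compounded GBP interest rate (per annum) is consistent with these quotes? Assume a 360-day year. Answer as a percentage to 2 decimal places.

T = 233/360 years.
CIP gives F = S · g_SGD/g_GBP, so g_SGD/g_GBP = 2.08283/2.0918 = 0.9957118.
The SGD side grows by (1 + 0.0060)^(233/360) = 1.0038792.
So the GBP growth factor = 1.0082026.
r = 1.0082026^(360/233) − 1 = 0.012702 → 1.27%.

1.27%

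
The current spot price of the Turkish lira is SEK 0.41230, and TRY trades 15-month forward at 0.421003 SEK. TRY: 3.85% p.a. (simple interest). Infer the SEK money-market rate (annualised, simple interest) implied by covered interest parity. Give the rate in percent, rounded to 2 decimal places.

5.62%

T = 15/12 years.
CIP gives F = S · g_SEK/g_TRY, so g_SEK/g_TRY = 0.421003/0.4123 = 1.0211084.
The TRY side grows by 1 + 0.0385×15/12 = 1.048125.
So the SEK growth factor = 1.0702492.
(1.0702492 − 1)/T = 0.056199, i.e. 5.62%.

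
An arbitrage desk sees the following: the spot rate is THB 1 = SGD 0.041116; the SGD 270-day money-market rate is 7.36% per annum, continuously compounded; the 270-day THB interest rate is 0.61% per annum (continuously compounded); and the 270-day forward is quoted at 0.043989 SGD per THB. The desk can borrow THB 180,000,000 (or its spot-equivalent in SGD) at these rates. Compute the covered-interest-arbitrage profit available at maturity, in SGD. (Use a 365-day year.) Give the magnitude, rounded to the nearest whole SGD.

SGD 138,847

T = 270/365 years.
Route A — deposit THB, sell forward: 180,000,000 × 1.004522525 × 0.043989 = SGD 7,953,829.44.
Route B — convert at spot, deposit SGD: 180,000,000 × 0.041116 × 1.055953168 = SGD 7,814,982.68.
The quoted forward overvalues THB, so borrow SGD, buy THB at spot, deposit the THB at 0.61%, and sell the proceeds forward at 0.043989.
Profit = 7,953,829.44 − 7,814,982.68 = SGD 138,847.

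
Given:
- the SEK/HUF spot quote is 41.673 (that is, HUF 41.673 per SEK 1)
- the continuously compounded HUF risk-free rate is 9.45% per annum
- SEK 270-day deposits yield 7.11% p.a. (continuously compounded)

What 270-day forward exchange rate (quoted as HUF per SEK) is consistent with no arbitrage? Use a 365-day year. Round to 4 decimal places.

42.4006

T = 270/365 years.
HUF growth factor: e^(0.0945×270/365) = 1.07240534.
Growth of 1 SEK over T: e^(0.0711×270/365) = 1.05400218.
So F = 41.673 × 1.07240534 / 1.05400218 = 42.400622 (HUF/SEK).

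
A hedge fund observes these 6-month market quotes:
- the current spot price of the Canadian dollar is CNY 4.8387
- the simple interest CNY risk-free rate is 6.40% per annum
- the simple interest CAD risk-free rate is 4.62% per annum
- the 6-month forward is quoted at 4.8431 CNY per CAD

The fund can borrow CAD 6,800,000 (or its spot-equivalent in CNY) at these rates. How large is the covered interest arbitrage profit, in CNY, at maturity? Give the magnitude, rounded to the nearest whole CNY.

T = 6/12 years.
Route A — deposit CAD, sell forward: 6,800,000 × 1.023100 × 4.8431 = CNY 33,693,834.15.
Route B — convert at spot, deposit CNY: 6,800,000 × 4.8387 × 1.032000 = CNY 33,956,061.12.
The quoted forward undervalues CAD, so borrow CAD, convert to CNY at spot, deposit the CNY at 6.40%, and buy CAD forward at 4.8431 to cover the loan.
Arbitrage profit = |33,693,834.15 − 33,956,061.12| = CNY 262,227.

CNY 262,227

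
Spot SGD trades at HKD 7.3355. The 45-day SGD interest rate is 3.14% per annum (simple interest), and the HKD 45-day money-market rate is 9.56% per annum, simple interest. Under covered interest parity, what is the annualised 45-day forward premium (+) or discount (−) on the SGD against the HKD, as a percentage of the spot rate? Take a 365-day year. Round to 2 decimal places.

T = 45/365 years.
No-arbitrage forward: 7.3355 × 1.0117863 / 1.0038712 = 7.3933373 HKD/SGD.
Annualised premium = (F − S)/S × (1/T) = (7.3933373 − 7.3355)/7.3355 ÷ (45/365) = 6.40%.

+6.40%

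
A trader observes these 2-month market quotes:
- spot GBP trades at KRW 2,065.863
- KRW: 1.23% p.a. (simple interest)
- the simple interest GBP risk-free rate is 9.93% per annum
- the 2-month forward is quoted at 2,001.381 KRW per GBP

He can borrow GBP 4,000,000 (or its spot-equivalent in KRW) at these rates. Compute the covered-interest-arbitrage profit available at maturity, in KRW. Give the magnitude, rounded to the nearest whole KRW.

KRW 142,376,654

T = 2/12 years.
Keep in GBP, deliver into the forward: 4,000,000·1.016550·2001.381 = KRW 8,138,015,422.20.
Swap to KRW now, deposit: 4,000,000·2065.863·1.002050 = KRW 8,280,392,076.60.
The quoted forward undervalues GBP, so borrow GBP, convert to KRW at spot, deposit the KRW at 1.23%, and buy GBP forward at 2,001.381 to cover the loan.
Arbitrage profit = |8,138,015,422.20 − 8,280,392,076.60| = KRW 142,376,654.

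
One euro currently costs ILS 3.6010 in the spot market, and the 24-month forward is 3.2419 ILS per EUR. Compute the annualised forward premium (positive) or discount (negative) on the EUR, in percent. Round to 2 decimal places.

-4.99%

T = 2 years.
Period premium: (3.2419 − 3.601)/3.601 = -0.0997223.
Annualise by dividing by T: -0.0997223 / 2 = -0.049861 → -4.99%.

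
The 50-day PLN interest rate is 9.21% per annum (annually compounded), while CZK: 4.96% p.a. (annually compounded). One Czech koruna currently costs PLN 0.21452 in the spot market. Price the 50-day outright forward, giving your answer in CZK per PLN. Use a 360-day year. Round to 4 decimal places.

T = 50/360 years.
PLN accumulates by (1 + 0.0921)^(50/360) = 1.0123116.
CZK growth factor: (1 + 0.0496)^(50/360) = 1.0067461.
Forward (PLN per CZK) = 0.21452 × 1.0123116 / 1.0067461 = 0.2157059.
Invert for CZK per PLN: 1 / 0.2157059 = 4.6359.

4.6359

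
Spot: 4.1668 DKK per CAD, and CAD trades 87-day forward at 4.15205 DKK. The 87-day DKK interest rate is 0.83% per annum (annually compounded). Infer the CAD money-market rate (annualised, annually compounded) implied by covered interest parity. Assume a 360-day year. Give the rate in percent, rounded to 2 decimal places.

2.32%

T = 87/360 years.
CIP gives F = S · g_DKK/g_CAD, so g_DKK/g_CAD = 4.15205/4.1668 = 0.9964601.
The DKK side grows by (1 + 0.0083)^(87/360) = 1.0019996.
Hence g_CAD = 1.0055592.
r = 1.0055592^(360/87) − 1 = 0.023205 → 2.32%.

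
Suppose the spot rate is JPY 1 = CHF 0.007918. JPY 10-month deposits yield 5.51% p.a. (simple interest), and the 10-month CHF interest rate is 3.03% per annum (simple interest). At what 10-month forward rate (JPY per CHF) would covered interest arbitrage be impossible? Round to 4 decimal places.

128.8403

T = 10/12 years.
Growth of 1 CHF over T: 1 + 0.0303×10/12 = 1.025250.
Growth of 1 JPY over T: 1 + 0.0551×10/12 = 1.045916667.
CIP: F = S · (grow CHF)/(grow JPY) = 0.007918 × 1.025250/1.045916667 = 0.00776154521 CHF per JPY.
Invert for JPY per CHF: 1 / 0.00776154521 = 128.8403.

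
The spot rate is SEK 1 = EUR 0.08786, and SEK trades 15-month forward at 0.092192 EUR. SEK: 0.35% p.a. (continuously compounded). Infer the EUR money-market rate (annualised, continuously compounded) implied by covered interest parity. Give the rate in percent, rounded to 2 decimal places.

T = 15/12 years.
By CIP, F/S equals the EUR-to-SEK growth ratio: 0.092192/0.08786 = 1.0493057.
The SEK side grows by e^(0.0035×15/12) = 1.0043846.
That pins the EUR growth at 1.0539065.
r = ln(1.0539065)/(15/12) = 0.042003 → 4.20%.

4.20%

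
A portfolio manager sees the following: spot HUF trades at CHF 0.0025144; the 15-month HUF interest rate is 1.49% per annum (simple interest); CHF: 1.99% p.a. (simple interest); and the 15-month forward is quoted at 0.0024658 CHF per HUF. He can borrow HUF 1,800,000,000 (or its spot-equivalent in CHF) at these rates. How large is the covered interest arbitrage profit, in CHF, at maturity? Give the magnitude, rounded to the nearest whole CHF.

CHF 117,396

T = 15/12 years.
Route A — deposit HUF, sell forward: 1,800,000,000 × 1.018625 × 0.0024658 = CHF 4,521,105.95.
Route B — convert at spot, deposit CHF: 1,800,000,000 × 0.0025144 × 1.024875 = CHF 4,638,502.26.
The quoted forward undervalues HUF, so borrow HUF, convert to CHF at spot, deposit the CHF at 1.99%, and buy HUF forward at 0.0024658 to cover the loan.
Arbitrage profit = |4,521,105.95 − 4,638,502.26| = CHF 117,396.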